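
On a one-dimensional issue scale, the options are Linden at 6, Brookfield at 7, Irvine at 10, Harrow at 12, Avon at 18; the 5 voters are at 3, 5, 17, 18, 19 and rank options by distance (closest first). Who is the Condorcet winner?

With single-peaked preferences on a line, the Condorcet winner is the candidate closest to the median voter.
The median voter (position 17) is closest to Avon at 18.
Check: Avon vs Harrow — voters closer to Avon: 3 of 5.

Avon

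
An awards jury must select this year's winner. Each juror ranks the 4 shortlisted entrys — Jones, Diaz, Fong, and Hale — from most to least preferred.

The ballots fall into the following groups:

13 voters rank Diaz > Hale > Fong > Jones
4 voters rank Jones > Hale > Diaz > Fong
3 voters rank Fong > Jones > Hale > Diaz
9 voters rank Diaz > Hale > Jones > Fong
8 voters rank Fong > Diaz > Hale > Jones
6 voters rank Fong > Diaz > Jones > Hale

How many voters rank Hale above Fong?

Ballots ranking Hale above Fong: 13+4+9 = 26.
Ballots ranking Fong above Hale: 3+8+6 = 17.
So 26 of 43 voters prefer Hale to Fong.

26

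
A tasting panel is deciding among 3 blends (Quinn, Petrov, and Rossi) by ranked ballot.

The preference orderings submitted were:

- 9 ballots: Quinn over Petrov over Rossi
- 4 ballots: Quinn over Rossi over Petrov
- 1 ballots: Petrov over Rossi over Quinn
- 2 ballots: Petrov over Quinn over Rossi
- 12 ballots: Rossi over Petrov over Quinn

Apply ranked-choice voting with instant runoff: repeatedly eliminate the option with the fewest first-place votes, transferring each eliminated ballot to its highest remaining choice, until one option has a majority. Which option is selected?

Quinn

Round 1: Quinn 13, Rossi 12, Petrov 3. Petrov has the fewest and is eliminated.
Round 2: Quinn 15, Rossi 13. Quinn has a majority.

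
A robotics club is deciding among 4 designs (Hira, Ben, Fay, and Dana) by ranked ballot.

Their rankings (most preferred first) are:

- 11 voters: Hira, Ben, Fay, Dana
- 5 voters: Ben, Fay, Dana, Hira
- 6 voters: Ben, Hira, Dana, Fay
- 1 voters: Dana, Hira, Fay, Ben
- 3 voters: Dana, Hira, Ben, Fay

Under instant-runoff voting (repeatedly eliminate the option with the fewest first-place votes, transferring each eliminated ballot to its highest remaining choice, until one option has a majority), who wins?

Hira

Round 1: Hira 11, Ben 11, Dana 4, Fay 0. Fay has the fewest and is eliminated.
Round 2: Hira 11, Ben 11, Dana 4. Dana has the fewest and is eliminated.
Round 3: Hira 15, Ben 11. Hira has a majority.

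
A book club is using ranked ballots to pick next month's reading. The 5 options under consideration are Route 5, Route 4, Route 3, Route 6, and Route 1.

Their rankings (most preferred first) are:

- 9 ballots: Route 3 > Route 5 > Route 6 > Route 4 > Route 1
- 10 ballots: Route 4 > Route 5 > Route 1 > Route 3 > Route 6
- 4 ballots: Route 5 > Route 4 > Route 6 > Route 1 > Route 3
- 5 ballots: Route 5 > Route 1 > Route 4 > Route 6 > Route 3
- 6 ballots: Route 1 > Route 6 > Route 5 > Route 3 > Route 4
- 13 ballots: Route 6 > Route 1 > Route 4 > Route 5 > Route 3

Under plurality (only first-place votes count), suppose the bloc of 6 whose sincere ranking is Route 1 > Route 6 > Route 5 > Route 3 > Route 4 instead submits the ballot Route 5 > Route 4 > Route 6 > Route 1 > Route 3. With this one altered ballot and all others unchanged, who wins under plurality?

Route 5

First-place totals with the altered ballot: Route 5 15, Route 4 10, Route 3 9, Route 6 13, Route 1 0.
The switch changes the winner from Route 6 to Route 5.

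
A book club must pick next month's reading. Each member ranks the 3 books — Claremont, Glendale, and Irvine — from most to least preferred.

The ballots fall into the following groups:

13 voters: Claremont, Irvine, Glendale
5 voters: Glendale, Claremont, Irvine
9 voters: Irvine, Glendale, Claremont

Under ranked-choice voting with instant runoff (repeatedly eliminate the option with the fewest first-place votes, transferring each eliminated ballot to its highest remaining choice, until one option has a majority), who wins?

Round 1: Claremont 13, Irvine 9, Glendale 5. Glendale has the fewest and is eliminated.
Round 2: Claremont 18, Irvine 9. Claremont has a majority.

Claremont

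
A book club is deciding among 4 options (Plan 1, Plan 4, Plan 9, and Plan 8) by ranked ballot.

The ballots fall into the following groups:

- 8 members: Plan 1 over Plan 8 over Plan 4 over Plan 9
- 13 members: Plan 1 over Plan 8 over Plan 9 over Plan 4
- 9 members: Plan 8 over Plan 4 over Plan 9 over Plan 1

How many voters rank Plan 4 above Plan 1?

Ballots ranking Plan 4 above Plan 1: 9.
Ballots ranking Plan 1 above Plan 4: 8+13 = 21.
So 9 of 30 voters prefer Plan 4 to Plan 1.

9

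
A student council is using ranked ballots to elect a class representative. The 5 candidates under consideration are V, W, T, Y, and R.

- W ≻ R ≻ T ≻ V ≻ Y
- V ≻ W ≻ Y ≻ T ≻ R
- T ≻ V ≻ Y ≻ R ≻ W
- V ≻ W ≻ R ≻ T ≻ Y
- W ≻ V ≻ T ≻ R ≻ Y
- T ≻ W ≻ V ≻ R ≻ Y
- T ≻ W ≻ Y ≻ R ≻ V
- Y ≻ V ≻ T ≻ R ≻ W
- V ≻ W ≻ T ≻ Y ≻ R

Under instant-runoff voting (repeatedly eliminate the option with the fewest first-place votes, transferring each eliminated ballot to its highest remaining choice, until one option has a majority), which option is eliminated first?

Round 1: V 3, T 3, W 2, Y 1, R 0. R has the fewest and is eliminated.
Round 2: V 3, T 3, W 2, Y 1. Y has the fewest and is eliminated.
Round 3: V 4, T 3, W 2. W has the fewest and is eliminated.
Round 4: V 5, T 4. V has a majority.

R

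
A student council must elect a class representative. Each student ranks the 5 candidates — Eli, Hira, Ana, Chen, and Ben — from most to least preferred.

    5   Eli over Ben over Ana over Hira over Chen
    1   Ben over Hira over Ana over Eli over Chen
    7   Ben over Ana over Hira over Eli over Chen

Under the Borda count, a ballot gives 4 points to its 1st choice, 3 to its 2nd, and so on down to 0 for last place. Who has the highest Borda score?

Ben

Borda scores:
  Eli: 5·4 + 1 + 7·1 = 28
  Hira: 5·1 + 3 + 7·2 = 22
  Ana: 5·2 + 2 + 7·3 = 33
  Chen: 5·0 + 0 + 7·0 = 0
  Ben: 5·3 + 4 + 7·4 = 47
Ben has the highest total.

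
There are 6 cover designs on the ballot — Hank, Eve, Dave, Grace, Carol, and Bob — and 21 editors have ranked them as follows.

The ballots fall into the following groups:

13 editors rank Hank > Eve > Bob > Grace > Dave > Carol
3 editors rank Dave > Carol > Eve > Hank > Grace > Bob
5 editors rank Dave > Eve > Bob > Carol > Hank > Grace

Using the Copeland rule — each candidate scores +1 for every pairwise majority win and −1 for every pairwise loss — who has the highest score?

Hank

Pairwise results:
  Hank vs Eve: Hank wins 13–8.
  Hank vs Dave: Hank wins 13–8.
  Hank vs Grace: Hank wins 21–0.
  Hank vs Carol: Hank wins 13–8.
  Hank vs Bob: Hank wins 16–5.
  Eve vs Dave: Eve wins 13–8.
  Eve vs Grace: Eve wins 21–0.
  Eve vs Carol: Eve wins 18–3.
  Eve vs Bob: Eve wins 21–0.
  Dave vs Grace: Grace wins 13–8.
  Dave vs Carol: Dave wins 21–0.
  Dave vs Bob: Bob wins 13–8.
  Grace vs Carol: Grace wins 13–8.
  Grace vs Bob: Bob wins 18–3.
  Carol vs Bob: Bob wins 18–3.
Copeland scores (wins − losses):
  Hank: 5 − 0 = 5
  Eve: 4 − 1 = 3
  Dave: 1 − 4 = -3
  Grace: 2 − 3 = -1
  Carol: 0 − 5 = -5
  Bob: 3 − 2 = 1
Hank has the best Copeland score.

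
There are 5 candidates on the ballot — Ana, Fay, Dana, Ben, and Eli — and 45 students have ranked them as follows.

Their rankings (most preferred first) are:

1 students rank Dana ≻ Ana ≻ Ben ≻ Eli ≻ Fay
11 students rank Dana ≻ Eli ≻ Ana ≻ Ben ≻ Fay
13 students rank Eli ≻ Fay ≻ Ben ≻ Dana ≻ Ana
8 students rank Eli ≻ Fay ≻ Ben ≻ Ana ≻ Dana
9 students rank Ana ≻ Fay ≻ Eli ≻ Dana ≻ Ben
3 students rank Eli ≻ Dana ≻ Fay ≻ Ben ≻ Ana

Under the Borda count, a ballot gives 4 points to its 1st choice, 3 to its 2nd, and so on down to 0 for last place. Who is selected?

Eli

Borda scores:
  Ana: 3 + 11·2 + 13·0 + 8·1 + 9·4 + 3·0 = 69
  Fay: 0 + 11·0 + 13·3 + 8·3 + 9·3 + 3·2 = 96
  Dana: 4 + 11·4 + 13·1 + 8·0 + 9·1 + 3·3 = 79
  Ben: 2 + 11·1 + 13·2 + 8·2 + 9·0 + 3·1 = 58
  Eli: 1 + 11·3 + 13·4 + 8·4 + 9·2 + 3·4 = 148
Eli has the highest total.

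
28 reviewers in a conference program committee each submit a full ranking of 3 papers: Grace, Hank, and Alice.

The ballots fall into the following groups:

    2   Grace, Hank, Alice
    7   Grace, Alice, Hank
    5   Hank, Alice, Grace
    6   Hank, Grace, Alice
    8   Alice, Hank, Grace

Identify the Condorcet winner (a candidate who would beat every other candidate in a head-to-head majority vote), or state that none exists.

Head-to-head results (28 voters total):
Grace vs Hank: Hank wins 19–9.
Grace vs Alice: Grace wins 15–13.
Hank vs Alice: Alice wins 15–13.
No candidate beats all others: Grace beats Alice beats Hank beats Grace, a majority cycle.

None — there is no Condorcet winner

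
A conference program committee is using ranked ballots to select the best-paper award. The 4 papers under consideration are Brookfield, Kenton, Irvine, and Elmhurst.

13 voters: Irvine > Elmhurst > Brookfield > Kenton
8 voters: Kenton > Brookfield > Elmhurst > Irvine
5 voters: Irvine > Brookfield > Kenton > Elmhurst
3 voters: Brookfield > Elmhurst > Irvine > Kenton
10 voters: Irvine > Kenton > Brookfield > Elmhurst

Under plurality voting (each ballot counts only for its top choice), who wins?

Irvine

First-place vote totals:
  Brookfield: 3
  Kenton: 8
  Irvine: 28
  Elmhurst: 0
Irvine has the most first-place votes.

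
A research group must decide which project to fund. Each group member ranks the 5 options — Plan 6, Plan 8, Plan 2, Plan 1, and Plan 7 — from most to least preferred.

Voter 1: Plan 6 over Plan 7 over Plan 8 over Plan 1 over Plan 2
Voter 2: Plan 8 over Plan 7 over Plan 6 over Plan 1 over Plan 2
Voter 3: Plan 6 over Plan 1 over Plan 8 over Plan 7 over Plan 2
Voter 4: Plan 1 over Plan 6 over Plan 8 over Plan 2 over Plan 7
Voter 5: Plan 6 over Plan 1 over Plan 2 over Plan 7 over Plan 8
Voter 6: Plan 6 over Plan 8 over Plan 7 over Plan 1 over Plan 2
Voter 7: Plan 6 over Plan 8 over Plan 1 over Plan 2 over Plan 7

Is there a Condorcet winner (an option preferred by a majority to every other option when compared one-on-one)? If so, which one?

Plan 6

Head-to-head results (7 voters total):
Plan 6 vs Plan 8: Plan 6 wins 6–1.
Plan 6 vs Plan 2: Plan 6 wins 7–0.
Plan 6 vs Plan 1: Plan 6 wins 6–1.
Plan 6 vs Plan 7: Plan 6 wins 6–1.
Plan 8 vs Plan 2: Plan 8 wins 6–1.
Plan 8 vs Plan 1: Plan 8 wins 4–3.
Plan 8 vs Plan 7: Plan 8 wins 5–2.
Plan 2 vs Plan 1: Plan 1 wins 7–0.
Plan 2 vs Plan 7: Plan 7 wins 4–3.
Plan 1 vs Plan 7: Plan 1 wins 4–3.
Plan 6 beats each rival — Plan 8 (6–1), Plan 2 (7–0), Plan 1 (6–1), Plan 7 (6–1) — so Plan 6 is the Condorcet winner.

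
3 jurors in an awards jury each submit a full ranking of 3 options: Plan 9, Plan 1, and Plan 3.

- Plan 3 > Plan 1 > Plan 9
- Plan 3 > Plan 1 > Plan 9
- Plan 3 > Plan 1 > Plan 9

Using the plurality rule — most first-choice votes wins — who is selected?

First-place vote totals:
  Plan 9: 0
  Plan 1: 0
  Plan 3: 3
Plan 3 has the most first-place votes.

Plan 3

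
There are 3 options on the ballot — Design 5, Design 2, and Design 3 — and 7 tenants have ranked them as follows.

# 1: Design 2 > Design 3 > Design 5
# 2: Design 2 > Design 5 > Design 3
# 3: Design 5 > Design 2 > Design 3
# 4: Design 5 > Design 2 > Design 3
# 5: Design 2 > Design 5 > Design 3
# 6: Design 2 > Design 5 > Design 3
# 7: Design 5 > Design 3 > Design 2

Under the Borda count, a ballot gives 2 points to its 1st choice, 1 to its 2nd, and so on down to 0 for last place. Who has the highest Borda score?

Design 2

Borda scores:
  Design 5: 0 + 1 + 2 + 2 + 1 + 1 + 2 = 9
  Design 2: 2 + 2 + 1 + 1 + 2 + 2 + 0 = 10
  Design 3: 1 + 0 + 0 + 0 + 0 + 0 + 1 = 2
Design 2 has the highest total.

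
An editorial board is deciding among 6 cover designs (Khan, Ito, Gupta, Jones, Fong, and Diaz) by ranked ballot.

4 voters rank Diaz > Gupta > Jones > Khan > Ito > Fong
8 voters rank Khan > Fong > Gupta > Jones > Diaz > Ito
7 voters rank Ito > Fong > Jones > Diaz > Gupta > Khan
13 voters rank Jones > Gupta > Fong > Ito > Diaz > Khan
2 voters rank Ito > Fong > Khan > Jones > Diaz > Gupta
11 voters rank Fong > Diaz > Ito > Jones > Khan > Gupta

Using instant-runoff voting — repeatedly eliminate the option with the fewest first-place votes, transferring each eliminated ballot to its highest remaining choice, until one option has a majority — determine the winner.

Round 1: Jones 13, Fong 11, Ito 9, Khan 8, Diaz 4, Gupta 0. Gupta has the fewest and is eliminated.
Round 2: Jones 13, Fong 11, Ito 9, Khan 8, Diaz 4. Diaz has the fewest and is eliminated.
Round 3: Jones 17, Fong 11, Ito 9, Khan 8. Khan has the fewest and is eliminated.
Round 4: Fong 19, Jones 17, Ito 9. Ito has the fewest and is eliminated.
Round 5: Fong 28, Jones 17. Fong has a majority.

Fong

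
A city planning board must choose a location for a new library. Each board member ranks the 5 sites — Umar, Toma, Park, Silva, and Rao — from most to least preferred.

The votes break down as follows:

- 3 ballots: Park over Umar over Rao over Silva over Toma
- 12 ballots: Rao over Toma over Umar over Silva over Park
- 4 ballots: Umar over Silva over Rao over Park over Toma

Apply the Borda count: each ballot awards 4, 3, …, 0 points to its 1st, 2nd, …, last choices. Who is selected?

Rao

Borda scores:
  Umar: 3·3 + 12·2 + 4·4 = 49
  Toma: 3·0 + 12·3 + 4·0 = 36
  Park: 3·4 + 12·0 + 4·1 = 16
  Silva: 3·1 + 12·1 + 4·3 = 27
  Rao: 3·2 + 12·4 + 4·2 = 62
Rao has the highest total.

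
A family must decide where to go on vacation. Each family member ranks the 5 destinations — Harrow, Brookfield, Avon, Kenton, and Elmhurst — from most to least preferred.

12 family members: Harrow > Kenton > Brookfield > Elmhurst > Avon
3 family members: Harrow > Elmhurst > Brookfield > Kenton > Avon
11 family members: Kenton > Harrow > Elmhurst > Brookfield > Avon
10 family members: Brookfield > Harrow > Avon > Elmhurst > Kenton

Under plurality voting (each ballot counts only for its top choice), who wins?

Harrow

First-place vote totals:
  Harrow: 15
  Brookfield: 10
  Avon: 0
  Kenton: 11
  Elmhurst: 0
Harrow has the most first-place votes.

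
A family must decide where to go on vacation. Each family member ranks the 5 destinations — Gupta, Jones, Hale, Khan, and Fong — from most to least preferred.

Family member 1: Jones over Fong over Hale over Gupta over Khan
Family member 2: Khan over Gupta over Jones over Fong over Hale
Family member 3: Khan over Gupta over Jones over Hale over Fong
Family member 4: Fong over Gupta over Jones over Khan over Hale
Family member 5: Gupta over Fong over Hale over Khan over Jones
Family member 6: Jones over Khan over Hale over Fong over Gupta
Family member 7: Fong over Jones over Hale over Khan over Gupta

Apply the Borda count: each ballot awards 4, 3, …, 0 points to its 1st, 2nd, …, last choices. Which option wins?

Borda scores:
  Gupta: 1 + 3 + 3 + 3 + 4 + 0 + 0 = 14
  Jones: 4 + 2 + 2 + 2 + 0 + 4 + 3 = 17
  Hale: 2 + 0 + 1 + 0 + 2 + 2 + 2 = 9
  Khan: 0 + 4 + 4 + 1 + 1 + 3 + 1 = 14
  Fong: 3 + 1 + 0 + 4 + 3 + 1 + 4 = 16
Jones has the highest total.

Jones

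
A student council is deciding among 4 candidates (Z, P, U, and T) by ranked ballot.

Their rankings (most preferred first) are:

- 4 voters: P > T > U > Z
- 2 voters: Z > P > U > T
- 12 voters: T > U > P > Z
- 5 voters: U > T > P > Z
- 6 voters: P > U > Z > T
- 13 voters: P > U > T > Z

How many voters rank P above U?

Ballots ranking P above U: 4+2+6+13 = 25.
Ballots ranking U above P: 12+5 = 17.
So 25 of 42 voters prefer P to U.

25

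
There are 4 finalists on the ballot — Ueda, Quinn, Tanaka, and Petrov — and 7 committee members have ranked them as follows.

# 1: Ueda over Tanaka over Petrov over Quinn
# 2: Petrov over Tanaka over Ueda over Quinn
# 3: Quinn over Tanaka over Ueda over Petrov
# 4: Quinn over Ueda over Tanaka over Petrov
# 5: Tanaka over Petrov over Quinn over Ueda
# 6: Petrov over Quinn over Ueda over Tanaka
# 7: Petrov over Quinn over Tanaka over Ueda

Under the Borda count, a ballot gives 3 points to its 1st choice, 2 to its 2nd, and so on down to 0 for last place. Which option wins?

Borda scores:
  Ueda: 3 + 1 + 1 + 2 + 0 + 1 + 0 = 8
  Quinn: 0 + 0 + 3 + 3 + 1 + 2 + 2 = 11
  Tanaka: 2 + 2 + 2 + 1 + 3 + 0 + 1 = 11
  Petrov: 1 + 3 + 0 + 0 + 2 + 3 + 3 = 12
Petrov has the highest total.

Petrov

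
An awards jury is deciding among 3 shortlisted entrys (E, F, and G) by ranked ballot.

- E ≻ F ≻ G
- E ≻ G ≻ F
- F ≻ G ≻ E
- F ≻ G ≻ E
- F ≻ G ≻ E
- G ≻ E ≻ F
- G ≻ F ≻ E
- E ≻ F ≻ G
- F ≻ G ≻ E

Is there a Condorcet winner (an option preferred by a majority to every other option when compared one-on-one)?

Yes

Head-to-head results (9 voters total):
E vs F: F wins 5–4.
E vs G: G wins 6–3.
F vs G: F wins 6–3.
F beats each rival — E (5–4), G (6–3) — so F is the Condorcet winner.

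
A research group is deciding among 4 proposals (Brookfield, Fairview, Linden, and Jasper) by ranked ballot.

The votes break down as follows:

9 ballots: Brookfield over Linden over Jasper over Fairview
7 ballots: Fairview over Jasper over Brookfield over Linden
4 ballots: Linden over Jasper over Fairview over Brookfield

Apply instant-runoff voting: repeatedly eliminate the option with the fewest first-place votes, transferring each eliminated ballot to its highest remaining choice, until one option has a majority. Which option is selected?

Fairview

Round 1: Brookfield 9, Fairview 7, Linden 4, Jasper 0. Jasper has the fewest and is eliminated.
Round 2: Brookfield 9, Fairview 7, Linden 4. Linden has the fewest and is eliminated.
Round 3: Fairview 11, Brookfield 9. Fairview has a majority.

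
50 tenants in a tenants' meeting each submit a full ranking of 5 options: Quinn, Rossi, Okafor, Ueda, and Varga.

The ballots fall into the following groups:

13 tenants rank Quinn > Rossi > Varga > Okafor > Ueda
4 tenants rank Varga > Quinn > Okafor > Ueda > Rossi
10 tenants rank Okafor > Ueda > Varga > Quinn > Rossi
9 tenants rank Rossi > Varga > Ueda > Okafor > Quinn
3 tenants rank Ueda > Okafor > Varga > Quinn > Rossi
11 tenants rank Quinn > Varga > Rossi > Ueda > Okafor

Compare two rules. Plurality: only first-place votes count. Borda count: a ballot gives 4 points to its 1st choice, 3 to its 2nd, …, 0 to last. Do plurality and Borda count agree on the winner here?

Plurality first-place counts: Quinn 24, Rossi 9, Okafor 10, Ueda 3, Varga 4 → Quinn.
Borda totals: Quinn 121, Rossi 97, Okafor 79, Ueda 75, Varga 128 → Varga.
The two rules disagree: plurality picks Quinn, Borda picks Varga.

No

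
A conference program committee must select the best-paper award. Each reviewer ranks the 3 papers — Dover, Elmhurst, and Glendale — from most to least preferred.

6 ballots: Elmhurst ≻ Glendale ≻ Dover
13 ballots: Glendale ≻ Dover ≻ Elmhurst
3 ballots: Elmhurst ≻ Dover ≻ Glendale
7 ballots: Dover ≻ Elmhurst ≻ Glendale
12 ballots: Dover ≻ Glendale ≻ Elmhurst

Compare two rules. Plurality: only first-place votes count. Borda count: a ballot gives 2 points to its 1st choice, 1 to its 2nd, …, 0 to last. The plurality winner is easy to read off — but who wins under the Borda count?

Dover

Plurality first-place counts: Dover 19, Elmhurst 9, Glendale 13 → Dover.
Borda totals: Dover 54, Elmhurst 25, Glendale 44 → Dover.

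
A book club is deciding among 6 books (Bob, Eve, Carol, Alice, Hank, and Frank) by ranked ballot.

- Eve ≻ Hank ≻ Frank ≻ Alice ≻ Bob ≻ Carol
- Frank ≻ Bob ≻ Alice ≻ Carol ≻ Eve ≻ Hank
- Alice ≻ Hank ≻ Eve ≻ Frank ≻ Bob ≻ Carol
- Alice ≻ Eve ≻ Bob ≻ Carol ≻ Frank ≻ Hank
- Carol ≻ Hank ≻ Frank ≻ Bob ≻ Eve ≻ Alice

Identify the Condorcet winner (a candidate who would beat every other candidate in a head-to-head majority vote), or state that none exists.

No Condorcet winner

Head-to-head results (5 voters total):
Bob vs Eve: Eve wins 3–2.
Bob vs Carol: Bob wins 4–1.
Bob vs Alice: Alice wins 3–2.
Bob vs Hank: Hank wins 3–2.
Bob vs Frank: Frank wins 4–1.
Eve vs Carol: Eve wins 3–2.
Eve vs Alice: Alice wins 3–2.
Eve vs Hank: Eve wins 3–2.
Eve vs Frank: Eve wins 3–2.
Carol vs Alice: Alice wins 4–1.
Carol vs Hank: Carol wins 3–2.
Carol vs Frank: Frank wins 3–2.
Alice vs Hank: Alice wins 3–2.
Alice vs Frank: Frank wins 3–2.
Hank vs Frank: Hank wins 3–2.
No candidate beats all others: Bob beats Carol beats Hank beats Bob, a majority cycle.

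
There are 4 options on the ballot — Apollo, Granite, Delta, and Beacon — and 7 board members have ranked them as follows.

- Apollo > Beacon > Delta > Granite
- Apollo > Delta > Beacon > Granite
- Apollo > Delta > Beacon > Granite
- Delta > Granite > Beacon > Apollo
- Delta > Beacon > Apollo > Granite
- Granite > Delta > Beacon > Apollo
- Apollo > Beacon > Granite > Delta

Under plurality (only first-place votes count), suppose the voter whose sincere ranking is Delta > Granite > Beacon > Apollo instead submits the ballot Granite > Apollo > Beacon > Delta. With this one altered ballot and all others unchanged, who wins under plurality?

Apollo

First-place totals with the altered ballot: Apollo 4, Granite 2, Delta 1, Beacon 0.
The winner is unchanged: still Apollo.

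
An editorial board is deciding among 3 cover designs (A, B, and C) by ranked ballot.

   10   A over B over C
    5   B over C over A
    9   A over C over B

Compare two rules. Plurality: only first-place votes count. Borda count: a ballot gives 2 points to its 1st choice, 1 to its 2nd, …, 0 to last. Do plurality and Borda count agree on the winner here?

Yes

Plurality first-place counts: A 19, B 5, C 0 → A.
Borda totals: A 38, B 20, C 14 → A.
The two rules agree on A.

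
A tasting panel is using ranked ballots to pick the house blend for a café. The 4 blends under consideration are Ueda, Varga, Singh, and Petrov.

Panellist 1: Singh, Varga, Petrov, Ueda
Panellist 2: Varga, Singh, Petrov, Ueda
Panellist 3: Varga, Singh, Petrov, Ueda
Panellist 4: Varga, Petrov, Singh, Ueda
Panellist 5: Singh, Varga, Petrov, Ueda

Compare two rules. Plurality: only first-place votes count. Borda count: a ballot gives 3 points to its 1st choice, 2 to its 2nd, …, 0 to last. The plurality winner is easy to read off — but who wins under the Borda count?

Varga

Plurality first-place counts: Ueda 0, Varga 3, Singh 2, Petrov 0 → Varga.
Borda totals: Ueda 0, Varga 13, Singh 11, Petrov 6 → Varga.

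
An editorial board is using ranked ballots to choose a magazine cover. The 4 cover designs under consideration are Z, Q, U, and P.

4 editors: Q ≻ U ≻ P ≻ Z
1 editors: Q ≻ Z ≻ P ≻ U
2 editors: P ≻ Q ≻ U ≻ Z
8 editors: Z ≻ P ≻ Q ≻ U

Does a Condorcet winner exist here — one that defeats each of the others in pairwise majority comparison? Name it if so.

Head-to-head results (15 voters total):
Z vs Q: Z wins 8–7.
Z vs U: Z wins 9–6.
Z vs P: Z wins 9–6.
Q vs U: Q wins 15–0.
Q vs P: P wins 10–5.
U vs P: P wins 11–4.
Z beats each rival — Q (8–7), U (9–6), P (9–6) — so Z is the Condorcet winner.

Z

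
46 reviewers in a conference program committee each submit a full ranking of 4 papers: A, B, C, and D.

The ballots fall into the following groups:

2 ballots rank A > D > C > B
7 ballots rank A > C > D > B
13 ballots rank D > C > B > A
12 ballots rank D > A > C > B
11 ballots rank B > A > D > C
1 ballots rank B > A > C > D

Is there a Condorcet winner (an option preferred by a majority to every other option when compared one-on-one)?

Yes

Head-to-head results (46 voters total):
A vs B: B wins 25–21.
A vs C: A wins 33–13.
A vs D: D wins 25–21.
B vs C: C wins 34–12.
B vs D: D wins 34–12.
C vs D: D wins 38–8.
D beats each rival — A (25–21), B (34–12), C (38–8) — so D is the Condorcet winner.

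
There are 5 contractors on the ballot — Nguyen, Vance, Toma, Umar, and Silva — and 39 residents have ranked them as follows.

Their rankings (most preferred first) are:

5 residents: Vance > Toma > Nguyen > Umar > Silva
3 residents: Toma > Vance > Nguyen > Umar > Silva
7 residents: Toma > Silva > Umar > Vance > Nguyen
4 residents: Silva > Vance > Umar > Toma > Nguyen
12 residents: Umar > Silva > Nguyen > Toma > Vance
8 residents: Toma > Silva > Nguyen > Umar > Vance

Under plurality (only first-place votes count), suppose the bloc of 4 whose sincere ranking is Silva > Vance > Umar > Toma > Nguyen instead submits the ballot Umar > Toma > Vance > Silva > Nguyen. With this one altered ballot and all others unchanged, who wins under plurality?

First-place totals with the altered ballot: Nguyen 0, Vance 5, Toma 18, Umar 16, Silva 0.
The winner is unchanged: still Toma.

Toma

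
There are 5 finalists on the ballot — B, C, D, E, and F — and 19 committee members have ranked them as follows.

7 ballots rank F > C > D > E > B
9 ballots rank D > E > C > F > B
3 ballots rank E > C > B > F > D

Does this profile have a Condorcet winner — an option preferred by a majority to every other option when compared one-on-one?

Head-to-head results (19 voters total):
B vs C: C wins 19–0.
B vs D: D wins 16–3.
B vs E: E wins 19–0.
B vs F: F wins 16–3.
C vs D: C wins 10–9.
C vs E: E wins 12–7.
C vs F: C wins 12–7.
D vs E: D wins 16–3.
D vs F: F wins 10–9.
E vs F: E wins 12–7.
No candidate beats all others: C beats D beats E beats C, a majority cycle.

No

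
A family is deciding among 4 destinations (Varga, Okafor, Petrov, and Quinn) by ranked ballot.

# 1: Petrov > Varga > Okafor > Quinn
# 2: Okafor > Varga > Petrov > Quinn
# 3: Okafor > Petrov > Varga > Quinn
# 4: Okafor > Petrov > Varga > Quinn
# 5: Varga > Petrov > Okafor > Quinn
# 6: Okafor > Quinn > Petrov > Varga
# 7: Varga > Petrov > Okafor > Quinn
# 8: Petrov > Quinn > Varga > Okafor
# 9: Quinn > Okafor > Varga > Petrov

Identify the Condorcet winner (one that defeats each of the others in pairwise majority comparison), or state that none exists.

Okafor

Head-to-head results (9 voters total):
Varga vs Okafor: Okafor wins 5–4.
Varga vs Petrov: Petrov wins 5–4.
Varga vs Quinn: Varga wins 6–3.
Okafor vs Petrov: Okafor wins 5–4.
Okafor vs Quinn: Okafor wins 7–2.
Petrov vs Quinn: Petrov wins 7–2.
Okafor beats each rival — Varga (5–4), Petrov (5–4), Quinn (7–2) — so Okafor is the Condorcet winner.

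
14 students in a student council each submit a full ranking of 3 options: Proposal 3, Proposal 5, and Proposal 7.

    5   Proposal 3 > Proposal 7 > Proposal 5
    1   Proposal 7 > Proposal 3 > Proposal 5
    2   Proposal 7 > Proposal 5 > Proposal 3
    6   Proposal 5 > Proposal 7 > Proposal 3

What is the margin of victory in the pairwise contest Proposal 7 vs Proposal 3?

Ballots ranking Proposal 7 above Proposal 3: 1+2+6 = 9.
Ballots ranking Proposal 3 above Proposal 7: 5.
Proposal 7 wins 9–5, a margin of 4.

4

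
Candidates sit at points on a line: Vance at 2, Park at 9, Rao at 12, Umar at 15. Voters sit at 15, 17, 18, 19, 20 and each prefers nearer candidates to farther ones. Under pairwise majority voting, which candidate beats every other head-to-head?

Umar

With single-peaked preferences on a line, the Condorcet winner is the candidate closest to the median voter.
The median voter (position 18) is closest to Umar at 15.
Check: Umar vs Park — voters closer to Umar: 5 of 5.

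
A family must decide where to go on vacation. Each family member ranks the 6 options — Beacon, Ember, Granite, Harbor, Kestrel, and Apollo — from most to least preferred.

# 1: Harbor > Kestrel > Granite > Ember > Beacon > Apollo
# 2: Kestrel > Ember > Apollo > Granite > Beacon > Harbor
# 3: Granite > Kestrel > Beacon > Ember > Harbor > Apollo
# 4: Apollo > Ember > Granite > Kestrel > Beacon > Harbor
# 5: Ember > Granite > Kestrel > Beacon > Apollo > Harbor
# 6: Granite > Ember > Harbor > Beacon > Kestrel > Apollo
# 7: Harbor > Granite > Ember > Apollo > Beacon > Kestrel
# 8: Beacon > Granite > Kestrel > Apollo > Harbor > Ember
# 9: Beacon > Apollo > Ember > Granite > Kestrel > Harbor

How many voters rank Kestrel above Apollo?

6

Ballots ranking Kestrel above Apollo: 6.
Ballots ranking Apollo above Kestrel: 3.
So 6 of 9 voters prefer Kestrel to Apollo.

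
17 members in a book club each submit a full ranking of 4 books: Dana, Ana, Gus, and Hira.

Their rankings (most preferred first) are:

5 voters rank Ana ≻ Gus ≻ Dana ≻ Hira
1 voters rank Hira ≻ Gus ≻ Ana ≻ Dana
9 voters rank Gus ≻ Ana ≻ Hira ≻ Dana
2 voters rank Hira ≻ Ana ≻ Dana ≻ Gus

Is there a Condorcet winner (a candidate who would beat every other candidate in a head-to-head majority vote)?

Yes

Head-to-head results (17 voters total):
Dana vs Ana: Ana wins 17–0.
Dana vs Gus: Gus wins 15–2.
Dana vs Hira: Hira wins 12–5.
Ana vs Gus: Gus wins 10–7.
Ana vs Hira: Ana wins 14–3.
Gus vs Hira: Gus wins 14–3.
Gus beats each rival — Dana (15–2), Ana (10–7), Hira (14–3) — so Gus is the Condorcet winner.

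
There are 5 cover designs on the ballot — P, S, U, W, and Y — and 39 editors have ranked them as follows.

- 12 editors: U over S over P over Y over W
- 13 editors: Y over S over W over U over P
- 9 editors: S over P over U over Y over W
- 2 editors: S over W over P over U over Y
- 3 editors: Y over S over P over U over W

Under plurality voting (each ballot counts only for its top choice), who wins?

First-place vote totals:
  P: 0
  S: 11
  U: 12
  W: 0
  Y: 16
Y has the most first-place votes.

Y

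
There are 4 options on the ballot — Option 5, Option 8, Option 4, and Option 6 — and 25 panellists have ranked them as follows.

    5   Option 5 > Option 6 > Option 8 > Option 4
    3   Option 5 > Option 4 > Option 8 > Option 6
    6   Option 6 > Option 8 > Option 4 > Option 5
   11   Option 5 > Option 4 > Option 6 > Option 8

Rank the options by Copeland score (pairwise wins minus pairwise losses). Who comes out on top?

Option 5

Pairwise results:
  Option 5 vs Option 8: Option 5 wins 19–6.
  Option 5 vs Option 4: Option 5 wins 19–6.
  Option 5 vs Option 6: Option 5 wins 19–6.
  Option 8 vs Option 4: Option 4 wins 14–11.
  Option 8 vs Option 6: Option 6 wins 22–3.
  Option 4 vs Option 6: Option 4 wins 14–11.
Copeland scores (wins − losses):
  Option 5: 3 − 0 = 3
  Option 8: 0 − 3 = -3
  Option 4: 2 − 1 = 1
  Option 6: 1 − 2 = -1
Option 5 has the best Copeland score.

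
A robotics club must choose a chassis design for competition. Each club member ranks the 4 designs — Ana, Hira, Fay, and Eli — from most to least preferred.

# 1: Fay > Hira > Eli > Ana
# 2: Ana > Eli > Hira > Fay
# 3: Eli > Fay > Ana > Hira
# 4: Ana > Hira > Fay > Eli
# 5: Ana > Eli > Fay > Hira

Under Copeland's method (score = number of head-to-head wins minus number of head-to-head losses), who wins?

Pairwise results:
  Ana vs Hira: Ana wins 4–1.
  Ana vs Fay: Ana wins 3–2.
  Ana vs Eli: Ana wins 3–2.
  Hira vs Fay: Fay wins 3–2.
  Hira vs Eli: Eli wins 3–2.
  Fay vs Eli: Eli wins 3–2.
Copeland scores (wins − losses):
  Ana: 3 − 0 = 3
  Hira: 0 − 3 = -3
  Fay: 1 − 2 = -1
  Eli: 2 − 1 = 1
Ana has the best Copeland score.

Ana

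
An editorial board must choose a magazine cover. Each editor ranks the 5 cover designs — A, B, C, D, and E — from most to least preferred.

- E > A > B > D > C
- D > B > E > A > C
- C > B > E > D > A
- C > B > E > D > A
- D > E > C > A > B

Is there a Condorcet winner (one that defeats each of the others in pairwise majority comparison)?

No

Head-to-head results (5 voters total):
A vs B: B wins 3–2.
A vs C: C wins 3–2.
A vs D: D wins 4–1.
A vs E: E wins 5–0.
B vs C: C wins 3–2.
B vs D: B wins 3–2.
B vs E: B wins 3–2.
C vs D: D wins 3–2.
C vs E: E wins 3–2.
D vs E: E wins 3–2.
No candidate beats all others: B beats D beats C beats B, a majority cycle.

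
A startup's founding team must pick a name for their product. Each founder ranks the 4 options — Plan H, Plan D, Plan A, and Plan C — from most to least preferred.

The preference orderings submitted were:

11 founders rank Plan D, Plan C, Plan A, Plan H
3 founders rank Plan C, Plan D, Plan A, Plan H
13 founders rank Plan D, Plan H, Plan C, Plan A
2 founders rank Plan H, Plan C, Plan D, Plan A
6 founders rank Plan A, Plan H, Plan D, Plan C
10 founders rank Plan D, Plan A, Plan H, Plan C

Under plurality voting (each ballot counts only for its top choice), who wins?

Plan D

First-place vote totals:
  Plan H: 2
  Plan D: 34
  Plan A: 6
  Plan C: 3
Plan D has the most first-place votes.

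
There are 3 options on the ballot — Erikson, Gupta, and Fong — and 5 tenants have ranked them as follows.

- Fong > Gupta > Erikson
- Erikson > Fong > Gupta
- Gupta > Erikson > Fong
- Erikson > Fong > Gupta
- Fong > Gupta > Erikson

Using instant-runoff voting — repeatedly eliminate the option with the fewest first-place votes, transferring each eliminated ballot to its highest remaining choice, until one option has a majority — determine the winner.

Erikson

Round 1: Erikson 2, Fong 2, Gupta 1. Gupta has the fewest and is eliminated.
Round 2: Erikson 3, Fong 2. Erikson has a majority.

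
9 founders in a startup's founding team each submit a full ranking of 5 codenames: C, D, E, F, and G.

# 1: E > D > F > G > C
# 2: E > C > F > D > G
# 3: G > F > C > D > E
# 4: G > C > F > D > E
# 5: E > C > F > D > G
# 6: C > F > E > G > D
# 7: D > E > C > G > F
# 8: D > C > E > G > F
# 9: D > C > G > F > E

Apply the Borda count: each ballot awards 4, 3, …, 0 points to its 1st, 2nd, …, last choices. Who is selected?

C

Borda scores:
  C: 0 + 3 + 2 + 3 + 3 + 4 + 2 + 3 + 3 = 23
  D: 3 + 1 + 1 + 1 + 1 + 0 + 4 + 4 + 4 = 19
  E: 4 + 4 + 0 + 0 + 4 + 2 + 3 + 2 + 0 = 19
  F: 2 + 2 + 3 + 2 + 2 + 3 + 0 + 0 + 1 = 15
  G: 1 + 0 + 4 + 4 + 0 + 1 + 1 + 1 + 2 = 14
C has the highest total.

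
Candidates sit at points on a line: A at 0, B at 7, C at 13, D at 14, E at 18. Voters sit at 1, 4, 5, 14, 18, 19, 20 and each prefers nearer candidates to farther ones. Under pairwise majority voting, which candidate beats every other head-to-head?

D

With single-peaked preferences on a line, the Condorcet winner is the candidate closest to the median voter.
The median voter (position 14) is closest to D at 14.
Check: D vs C — voters closer to D: 4 of 7.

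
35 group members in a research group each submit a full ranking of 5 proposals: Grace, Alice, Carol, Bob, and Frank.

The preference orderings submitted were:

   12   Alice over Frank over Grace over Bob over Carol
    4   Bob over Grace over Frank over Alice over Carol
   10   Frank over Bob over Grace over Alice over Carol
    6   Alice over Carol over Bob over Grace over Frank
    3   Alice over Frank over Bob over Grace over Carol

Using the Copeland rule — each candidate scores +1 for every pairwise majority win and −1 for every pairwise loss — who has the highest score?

Alice

Pairwise results:
  Grace vs Alice: Alice wins 21–14.
  Grace vs Carol: Grace wins 29–6.
  Grace vs Bob: Bob wins 23–12.
  Grace vs Frank: Frank wins 25–10.
  Alice vs Carol: Alice wins 35–0.
  Alice vs Bob: Alice wins 21–14.
  Alice vs Frank: Alice wins 21–14.
  Carol vs Bob: Bob wins 29–6.
  Carol vs Frank: Frank wins 29–6.
  Bob vs Frank: Frank wins 25–10.
Copeland scores (wins − losses):
  Grace: 1 − 3 = -2
  Alice: 4 − 0 = 4
  Carol: 0 − 4 = -4
  Bob: 2 − 2 = 0
  Frank: 3 − 1 = 2
Alice has the best Copeland score.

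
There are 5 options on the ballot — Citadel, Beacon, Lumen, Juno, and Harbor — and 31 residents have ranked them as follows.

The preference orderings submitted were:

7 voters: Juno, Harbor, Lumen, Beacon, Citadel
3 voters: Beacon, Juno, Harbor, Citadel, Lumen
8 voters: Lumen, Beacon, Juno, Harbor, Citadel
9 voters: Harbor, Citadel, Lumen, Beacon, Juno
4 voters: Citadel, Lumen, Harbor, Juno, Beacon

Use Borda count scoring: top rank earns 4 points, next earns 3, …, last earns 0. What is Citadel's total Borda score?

Borda scores:
  Citadel: 7·0 + 3·1 + 8·0 + 9·3 + 4·4 = 46
  Beacon: 7·1 + 3·4 + 8·3 + 9·1 + 4·0 = 52
  Lumen: 7·2 + 3·0 + 8·4 + 9·2 + 4·3 = 76
  Juno: 7·4 + 3·3 + 8·2 + 9·0 + 4·1 = 57
  Harbor: 7·3 + 3·2 + 8·1 + 9·4 + 4·2 = 79

46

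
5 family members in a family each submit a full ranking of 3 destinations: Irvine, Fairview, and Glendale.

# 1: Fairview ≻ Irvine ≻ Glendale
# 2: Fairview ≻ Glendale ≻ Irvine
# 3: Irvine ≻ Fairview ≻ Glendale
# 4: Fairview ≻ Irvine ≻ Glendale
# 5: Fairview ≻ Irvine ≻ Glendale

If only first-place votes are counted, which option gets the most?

Fairview

First-place vote totals:
  Irvine: 1
  Fairview: 4
  Glendale: 0
Fairview has the most first-place votes.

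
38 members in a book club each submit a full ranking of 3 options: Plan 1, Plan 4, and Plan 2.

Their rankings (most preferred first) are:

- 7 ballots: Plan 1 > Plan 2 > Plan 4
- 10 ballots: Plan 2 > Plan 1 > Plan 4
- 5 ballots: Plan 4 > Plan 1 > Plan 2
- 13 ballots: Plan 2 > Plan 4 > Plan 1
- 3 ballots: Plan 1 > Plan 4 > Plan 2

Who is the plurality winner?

Plan 2

First-place vote totals:
  Plan 1: 10
  Plan 4: 5
  Plan 2: 23
Plan 2 has the most first-place votes.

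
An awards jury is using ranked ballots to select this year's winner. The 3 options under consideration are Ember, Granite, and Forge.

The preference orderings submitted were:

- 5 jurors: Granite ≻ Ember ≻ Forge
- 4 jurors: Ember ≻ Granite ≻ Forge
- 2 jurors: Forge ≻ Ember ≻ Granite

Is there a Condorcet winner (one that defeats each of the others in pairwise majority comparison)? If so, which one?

Ember

Head-to-head results (11 voters total):
Ember vs Granite: Ember wins 6–5.
Ember vs Forge: Ember wins 9–2.
Granite vs Forge: Granite wins 9–2.
Ember beats each rival — Granite (6–5), Forge (9–2) — so Ember is the Condorcet winner.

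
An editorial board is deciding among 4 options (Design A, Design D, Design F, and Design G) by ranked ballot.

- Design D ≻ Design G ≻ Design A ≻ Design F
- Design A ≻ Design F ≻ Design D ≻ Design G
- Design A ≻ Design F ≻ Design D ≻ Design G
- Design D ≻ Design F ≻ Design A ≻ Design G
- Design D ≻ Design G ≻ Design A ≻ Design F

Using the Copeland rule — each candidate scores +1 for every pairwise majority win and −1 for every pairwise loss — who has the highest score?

Design D

Pairwise results:
  Design A vs Design D: Design D wins 3–2.
  Design A vs Design F: Design A wins 4–1.
  Design A vs Design G: Design A wins 3–2.
  Design D vs Design F: Design D wins 3–2.
  Design D vs Design G: Design D wins 5–0.
  Design F vs Design G: Design F wins 3–2.
Copeland scores (wins − losses):
  Design A: 2 − 1 = 1
  Design D: 3 − 0 = 3
  Design F: 1 − 2 = -1
  Design G: 0 − 3 = -3
Design D has the best Copeland score.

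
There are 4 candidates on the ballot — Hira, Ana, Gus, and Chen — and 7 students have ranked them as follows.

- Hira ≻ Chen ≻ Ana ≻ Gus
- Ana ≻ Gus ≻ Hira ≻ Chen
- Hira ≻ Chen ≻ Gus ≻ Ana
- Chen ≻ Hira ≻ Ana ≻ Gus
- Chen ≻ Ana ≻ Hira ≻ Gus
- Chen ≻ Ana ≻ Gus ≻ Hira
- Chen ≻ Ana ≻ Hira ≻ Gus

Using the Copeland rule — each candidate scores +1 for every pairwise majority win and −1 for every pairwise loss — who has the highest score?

Chen

Pairwise results:
  Hira vs Ana: Ana wins 4–3.
  Hira vs Gus: Hira wins 5–2.
  Hira vs Chen: Chen wins 4–3.
  Ana vs Gus: Ana wins 6–1.
  Ana vs Chen: Chen wins 6–1.
  Gus vs Chen: Chen wins 6–1.
Copeland scores (wins − losses):
  Hira: 1 − 2 = -1
  Ana: 2 − 1 = 1
  Gus: 0 − 3 = -3
  Chen: 3 − 0 = 3
Chen has the best Copeland score.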